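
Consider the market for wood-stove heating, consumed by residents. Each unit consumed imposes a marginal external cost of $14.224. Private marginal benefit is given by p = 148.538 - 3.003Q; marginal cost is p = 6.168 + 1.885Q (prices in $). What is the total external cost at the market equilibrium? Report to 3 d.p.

$414.294

Market equilibrium (private): 6.168 + 1.885Q = 148.538 - 3.003Q → Q_m = 29.1264.
Total external cost = MEC × Q_m = 14.224 × 29.1264 = 414.2939.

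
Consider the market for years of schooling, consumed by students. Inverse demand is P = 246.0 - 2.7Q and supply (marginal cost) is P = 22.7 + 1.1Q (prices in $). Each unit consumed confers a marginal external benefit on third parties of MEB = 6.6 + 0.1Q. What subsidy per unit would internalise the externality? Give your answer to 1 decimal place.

subsidy = $12.8 per unit

Social marginal benefit = demand + MEB = 252.6 - 2.6Q.
Set SMB = MC: 252.6 - 2.6Q = 22.7 + 1.1Q → Q* = 62.1351.
The Pigouvian subsidy equals MEB at Q*: 6.6 + 0.1×62.1351 = 12.8135.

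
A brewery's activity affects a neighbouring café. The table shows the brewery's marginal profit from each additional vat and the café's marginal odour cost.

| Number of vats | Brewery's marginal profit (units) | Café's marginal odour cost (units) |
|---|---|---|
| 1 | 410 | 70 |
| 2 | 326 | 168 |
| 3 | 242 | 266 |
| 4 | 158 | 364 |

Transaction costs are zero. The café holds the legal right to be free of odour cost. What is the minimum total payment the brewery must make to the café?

Efficient level: marginal profit ≥ marginal odour cost through level 2, so k* = 2.
With the café holding the right, the brewery must at least compensate total damage at k*: 70 + 168 = 238.

238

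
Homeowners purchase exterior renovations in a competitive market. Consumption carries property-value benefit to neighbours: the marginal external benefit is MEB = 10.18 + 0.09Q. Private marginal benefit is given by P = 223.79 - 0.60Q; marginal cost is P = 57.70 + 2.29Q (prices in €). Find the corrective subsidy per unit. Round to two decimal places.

Social marginal benefit = demand + MEB = 233.97 - 0.51Q.
Set SMB = MC: 233.97 - 0.51Q = 57.70 + 2.29Q → Q* = 62.9536.
The Pigouvian subsidy equals MEB at Q*: 10.18 + 0.09×62.9536 = 15.8458.

subsidy = €15.85 per unit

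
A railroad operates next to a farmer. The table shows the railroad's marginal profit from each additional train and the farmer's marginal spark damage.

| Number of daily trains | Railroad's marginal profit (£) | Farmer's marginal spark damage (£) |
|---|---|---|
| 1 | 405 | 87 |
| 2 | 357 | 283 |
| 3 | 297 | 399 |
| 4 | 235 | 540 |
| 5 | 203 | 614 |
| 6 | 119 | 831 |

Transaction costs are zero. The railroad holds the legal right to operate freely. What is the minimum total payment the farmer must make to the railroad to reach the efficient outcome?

Left alone the railroad would choose level 6 (marginal profit stays positive).
Efficient level: k* = 2 (marginal profit ≥ marginal spark damage through 2).
The farmer must at least cover the railroad's forgone profit from cutting 6→2: 297 + 235 + 203 + 119 = 854.

£854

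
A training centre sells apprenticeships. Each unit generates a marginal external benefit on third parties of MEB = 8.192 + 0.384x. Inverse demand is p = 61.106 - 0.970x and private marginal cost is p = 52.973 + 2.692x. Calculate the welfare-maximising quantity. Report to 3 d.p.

Social marginal cost = private MC − MEB = 44.781 + 2.308x.
Set SMC = demand: 44.781 + 2.308x = 61.106 - 0.970x → x* = 4.9802.

x* = 4.980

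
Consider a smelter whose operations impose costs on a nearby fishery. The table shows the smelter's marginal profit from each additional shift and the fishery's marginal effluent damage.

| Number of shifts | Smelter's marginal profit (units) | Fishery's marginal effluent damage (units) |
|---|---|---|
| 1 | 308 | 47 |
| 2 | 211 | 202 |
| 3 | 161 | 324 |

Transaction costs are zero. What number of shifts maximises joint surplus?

Bargaining reaches the level where marginal profit last exceeds marginal effluent damage.
That holds through level 2 (211 ≥ 202) but not at 3 (161 < 324).

2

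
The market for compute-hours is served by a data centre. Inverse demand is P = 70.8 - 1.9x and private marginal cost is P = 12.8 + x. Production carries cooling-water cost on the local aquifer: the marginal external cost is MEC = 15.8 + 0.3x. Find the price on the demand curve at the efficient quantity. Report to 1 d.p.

Social marginal cost = private MC + MEC = 28.6 + 1.3x.
Set SMC = demand: 28.6 + 1.3x = 70.8 - 1.9x → x* = 13.1875.
Consumer price on the demand curve at x*: 70.8 − 1.9×13.1875 = 45.7438.

P = 45.7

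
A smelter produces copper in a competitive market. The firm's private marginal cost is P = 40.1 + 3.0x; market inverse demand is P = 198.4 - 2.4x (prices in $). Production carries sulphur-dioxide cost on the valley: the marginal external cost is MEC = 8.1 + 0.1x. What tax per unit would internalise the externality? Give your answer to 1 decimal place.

Social marginal cost = private MC + MEC = 48.2 + 3.1x.
Set SMC = demand: 48.2 + 3.1x = 198.4 - 2.4x → x* = 27.3091.
The Pigouvian tax equals MEC at x*: 8.1 + 0.1×27.3091 = 10.8309.

tax = $10.8 per unit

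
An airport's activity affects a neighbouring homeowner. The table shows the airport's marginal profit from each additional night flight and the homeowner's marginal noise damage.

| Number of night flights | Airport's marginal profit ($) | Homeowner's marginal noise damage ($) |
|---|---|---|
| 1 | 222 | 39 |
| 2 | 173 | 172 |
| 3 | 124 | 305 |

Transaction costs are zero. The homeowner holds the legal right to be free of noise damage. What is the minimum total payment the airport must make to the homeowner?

Efficient level: marginal profit ≥ marginal noise damage through level 2, so k* = 2.
With the homeowner holding the right, the airport must at least compensate total damage at k*: 39 + 172 = 211.

$211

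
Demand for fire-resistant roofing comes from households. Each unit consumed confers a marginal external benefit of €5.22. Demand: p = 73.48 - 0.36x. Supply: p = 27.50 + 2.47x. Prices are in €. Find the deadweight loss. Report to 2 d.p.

DWL = €4.81

Market equilibrium (private): 27.50 + 2.47x = 73.48 - 0.36x → x_m = 16.2473.
Social marginal benefit = demand + MEB = 78.70 - 0.36x.
Set SMB = MC: 78.70 - 0.36x = 27.50 + 2.47x → x* = 18.0919.
The loss is the area between SMB and MC from x* to x_m; with linear curves that's a triangle of height MEB(x_m).
DWL = ½ × 1.8446 × 5.2200 = 4.8144.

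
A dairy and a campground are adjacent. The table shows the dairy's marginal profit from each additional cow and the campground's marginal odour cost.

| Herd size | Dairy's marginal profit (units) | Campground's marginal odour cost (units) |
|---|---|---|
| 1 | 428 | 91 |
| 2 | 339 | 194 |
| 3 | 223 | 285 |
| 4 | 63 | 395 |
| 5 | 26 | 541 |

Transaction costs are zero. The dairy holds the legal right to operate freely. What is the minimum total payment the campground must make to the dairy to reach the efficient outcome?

312

Left alone the dairy would choose level 5 (marginal profit stays positive).
Efficient level: k* = 2 (marginal profit ≥ marginal odour cost through 2).
The campground must at least cover the dairy's forgone profit from cutting 5→2: 223 + 63 + 26 = 312.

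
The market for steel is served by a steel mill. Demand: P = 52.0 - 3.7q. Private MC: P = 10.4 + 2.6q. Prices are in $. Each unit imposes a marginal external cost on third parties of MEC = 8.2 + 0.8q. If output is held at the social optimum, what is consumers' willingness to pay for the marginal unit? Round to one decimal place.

Social marginal cost = private MC + MEC = 18.6 + 3.4q.
Set SMC = demand: 18.6 + 3.4q = 52.0 - 3.7q → q* = 4.7042.
Consumer price on the demand curve at q*: 52.0 − 3.7×4.7042 = 34.5945.

P = $34.6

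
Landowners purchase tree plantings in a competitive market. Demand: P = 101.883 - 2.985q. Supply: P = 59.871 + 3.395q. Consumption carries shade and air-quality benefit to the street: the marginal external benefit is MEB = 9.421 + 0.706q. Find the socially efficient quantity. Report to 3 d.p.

Social marginal benefit = demand + MEB = 111.304 - 2.279q.
Set SMB = MC: 111.304 - 2.279q = 59.871 + 3.395q → q* = 9.0647.

q* = 9.065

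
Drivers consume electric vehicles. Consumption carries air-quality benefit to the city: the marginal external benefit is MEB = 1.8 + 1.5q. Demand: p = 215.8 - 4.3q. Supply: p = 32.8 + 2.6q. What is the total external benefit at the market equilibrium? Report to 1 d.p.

575.3

Market equilibrium (private): 32.8 + 2.6q = 215.8 - 4.3q → q_m = 26.5217.
Total external benefit = ∫₀^{q_m} (1.8 + 1.5q) dq = 1.8×26.5217 + ½×1.5×26.5217² = 575.2895.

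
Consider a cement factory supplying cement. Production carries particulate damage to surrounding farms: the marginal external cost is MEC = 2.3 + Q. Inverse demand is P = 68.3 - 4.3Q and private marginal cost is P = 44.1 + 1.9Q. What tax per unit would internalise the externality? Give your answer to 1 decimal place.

tax = 5.3 per unit

Social marginal cost = private MC + MEC = 46.4 + 2.9Q.
Set SMC = demand: 46.4 + 2.9Q = 68.3 - 4.3Q → Q* = 3.0417.
The Pigouvian tax equals MEC at Q*: 2.3 + 1.0×3.0417 = 5.3417.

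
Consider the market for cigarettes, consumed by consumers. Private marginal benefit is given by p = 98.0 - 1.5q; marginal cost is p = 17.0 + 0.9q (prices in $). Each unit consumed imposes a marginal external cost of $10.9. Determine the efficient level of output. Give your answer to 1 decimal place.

q* = 29.2

Social marginal benefit = demand − MEC = 87.1 - 1.5q.
Set SMB = MC: 87.1 - 1.5q = 17.0 + 0.9q → q* = 29.2083.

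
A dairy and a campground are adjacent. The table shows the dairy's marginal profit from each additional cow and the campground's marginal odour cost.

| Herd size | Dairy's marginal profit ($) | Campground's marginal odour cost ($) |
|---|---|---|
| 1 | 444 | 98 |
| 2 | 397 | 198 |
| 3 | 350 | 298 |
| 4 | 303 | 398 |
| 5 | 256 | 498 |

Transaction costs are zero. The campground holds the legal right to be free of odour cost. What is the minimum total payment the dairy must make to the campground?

Efficient level: marginal profit ≥ marginal odour cost through level 3, so k* = 3.
With the campground holding the right, the dairy must at least compensate total damage at k*: 98 + 198 + 298 = 594.

$594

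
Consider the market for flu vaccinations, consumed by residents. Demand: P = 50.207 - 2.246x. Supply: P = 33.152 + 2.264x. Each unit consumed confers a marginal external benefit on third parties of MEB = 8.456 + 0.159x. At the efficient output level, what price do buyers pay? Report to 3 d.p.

P = 37.038

Social marginal benefit = demand + MEB = 58.663 - 2.087x.
Set SMB = MC: 58.663 - 2.087x = 33.152 + 2.264x → x* = 5.8632.
Consumer price on the demand curve at x*: 50.207 − 2.246×5.8632 = 37.0383.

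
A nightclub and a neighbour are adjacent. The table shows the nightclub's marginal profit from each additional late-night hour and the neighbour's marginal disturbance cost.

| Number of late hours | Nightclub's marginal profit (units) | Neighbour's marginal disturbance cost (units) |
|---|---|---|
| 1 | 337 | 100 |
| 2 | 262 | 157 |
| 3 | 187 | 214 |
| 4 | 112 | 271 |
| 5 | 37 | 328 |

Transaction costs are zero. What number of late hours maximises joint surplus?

Bargaining reaches the level where marginal profit last exceeds marginal disturbance cost.
That holds through level 2 (262 ≥ 157) but not at 3 (187 < 214).

2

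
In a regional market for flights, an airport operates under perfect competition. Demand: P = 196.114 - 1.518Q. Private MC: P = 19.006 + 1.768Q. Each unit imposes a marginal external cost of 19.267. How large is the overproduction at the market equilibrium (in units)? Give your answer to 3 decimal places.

5.863 units

Market equilibrium (private): 19.006 + 1.768Q = 196.114 - 1.518Q → Q_m = 53.8977.
Social marginal cost = private MC + MEC = 38.273 + 1.768Q.
Set SMC = demand: 38.273 + 1.768Q = 196.114 - 1.518Q → Q* = 48.0344.
Gap = |53.8977 − 48.0344| = 5.8633.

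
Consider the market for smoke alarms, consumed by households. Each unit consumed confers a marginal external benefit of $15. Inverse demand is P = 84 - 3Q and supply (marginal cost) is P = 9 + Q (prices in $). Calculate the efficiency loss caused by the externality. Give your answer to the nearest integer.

Market equilibrium (private): 9 + Q = 84 - 3Q → Q_m = 18.7500.
Social marginal benefit = demand + MEB = 99 - 3Q.
Set SMB = MC: 99 - 3Q = 9 + Q → Q* = 22.5000.
The loss is the area between SMB and MC from Q* to Q_m; with linear curves that's a triangle of height MEB(Q_m).
DWL = ½ × 3.7500 × 15.0000 = 28.1250.

DWL = $28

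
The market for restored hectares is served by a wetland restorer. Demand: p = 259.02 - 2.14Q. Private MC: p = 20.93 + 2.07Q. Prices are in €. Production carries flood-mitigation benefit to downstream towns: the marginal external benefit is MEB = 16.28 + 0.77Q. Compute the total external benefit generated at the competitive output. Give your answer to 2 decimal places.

Market equilibrium (private): 20.93 + 2.07Q = 259.02 - 2.14Q → Q_m = 56.5534.
Total external benefit = ∫₀^{Q_m} (16.28 + 0.77Q) dQ = 16.28×56.5534 + ½×0.77×56.5534² = 2152.0299.

€2152.03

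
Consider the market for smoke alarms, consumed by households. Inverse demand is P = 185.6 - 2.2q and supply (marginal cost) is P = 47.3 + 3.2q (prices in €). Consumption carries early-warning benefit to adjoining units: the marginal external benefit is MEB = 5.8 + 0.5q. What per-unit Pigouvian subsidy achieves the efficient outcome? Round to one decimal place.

Social marginal benefit = demand + MEB = 191.4 - 1.7q.
Set SMB = MC: 191.4 - 1.7q = 47.3 + 3.2q → q* = 29.4082.
The Pigouvian subsidy equals MEB at q*: 5.8 + 0.5×29.4082 = 20.5041.

subsidy = €20.5 per unit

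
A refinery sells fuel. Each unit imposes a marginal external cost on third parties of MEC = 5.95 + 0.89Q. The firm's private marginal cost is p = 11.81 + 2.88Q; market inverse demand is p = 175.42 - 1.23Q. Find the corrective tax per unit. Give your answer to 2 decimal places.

Social marginal cost = private MC + MEC = 17.76 + 3.77Q.
Set SMC = demand: 17.76 + 3.77Q = 175.42 - 1.23Q → Q* = 31.5320.
The Pigouvian tax equals MEC at Q*: 5.95 + 0.89×31.5320 = 34.0135.

tax = 34.01 per unit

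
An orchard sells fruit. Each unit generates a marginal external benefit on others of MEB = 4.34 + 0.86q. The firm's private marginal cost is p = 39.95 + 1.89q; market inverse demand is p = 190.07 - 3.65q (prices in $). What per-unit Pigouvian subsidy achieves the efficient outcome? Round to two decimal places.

subsidy = $32.72 per unit

Social marginal cost = private MC − MEB = 35.61 + 1.03q.
Set SMC = demand: 35.61 + 1.03q = 190.07 - 3.65q → q* = 33.0043.
The Pigouvian subsidy equals MEB at q*: 4.34 + 0.86×33.0043 = 32.7237.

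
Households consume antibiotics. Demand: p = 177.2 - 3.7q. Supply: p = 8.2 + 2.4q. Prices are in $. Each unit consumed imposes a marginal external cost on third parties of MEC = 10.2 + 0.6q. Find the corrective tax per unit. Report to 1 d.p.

tax = $24.4 per unit

Social marginal benefit = demand − MEC = 167.0 - 4.3q.
Set SMB = MC: 167.0 - 4.3q = 8.2 + 2.4q → q* = 23.7015.
The Pigouvian tax equals MEC at q*: 10.2 + 0.6×23.7015 = 24.4209.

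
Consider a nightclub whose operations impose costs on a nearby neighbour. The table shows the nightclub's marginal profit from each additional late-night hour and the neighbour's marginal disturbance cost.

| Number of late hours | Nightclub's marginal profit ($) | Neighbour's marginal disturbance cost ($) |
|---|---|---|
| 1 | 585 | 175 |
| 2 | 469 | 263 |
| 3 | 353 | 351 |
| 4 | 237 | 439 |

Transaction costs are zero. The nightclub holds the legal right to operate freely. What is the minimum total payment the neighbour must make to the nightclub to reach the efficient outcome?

Left alone the nightclub would choose level 4 (marginal profit stays positive).
Efficient level: k* = 3 (marginal profit ≥ marginal disturbance cost through 3).
The neighbour must at least cover the nightclub's forgone profit from cutting 4→3: 237 = 237.

$237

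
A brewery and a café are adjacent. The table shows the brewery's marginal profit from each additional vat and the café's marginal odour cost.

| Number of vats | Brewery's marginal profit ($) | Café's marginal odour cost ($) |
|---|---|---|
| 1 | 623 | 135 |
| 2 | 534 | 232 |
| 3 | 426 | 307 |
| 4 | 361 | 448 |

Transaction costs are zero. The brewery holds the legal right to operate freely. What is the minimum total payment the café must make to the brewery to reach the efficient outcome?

Left alone the brewery would choose level 4 (marginal profit stays positive).
Efficient level: k* = 3 (marginal profit ≥ marginal odour cost through 3).
The café must at least cover the brewery's forgone profit from cutting 4→3: 361 = 361.

$361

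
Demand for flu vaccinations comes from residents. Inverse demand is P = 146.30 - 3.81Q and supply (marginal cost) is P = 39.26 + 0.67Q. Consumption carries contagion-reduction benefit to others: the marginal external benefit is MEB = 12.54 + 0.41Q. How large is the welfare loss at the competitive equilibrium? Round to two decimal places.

Market equilibrium (private): 39.26 + 0.67Q = 146.30 - 3.81Q → Q_m = 23.8929.
Social marginal benefit = demand + MEB = 158.84 - 3.40Q.
Set SMB = MC: 158.84 - 3.40Q = 39.26 + 0.67Q → Q* = 29.3808.
Height of the DWL triangle at Q_m is SMB(Q_m) − MC(Q_m) = MEB(Q_m) = 22.3361.
DWL = ½ × 5.4879 × 22.3361 = 61.2891.

DWL = 61.29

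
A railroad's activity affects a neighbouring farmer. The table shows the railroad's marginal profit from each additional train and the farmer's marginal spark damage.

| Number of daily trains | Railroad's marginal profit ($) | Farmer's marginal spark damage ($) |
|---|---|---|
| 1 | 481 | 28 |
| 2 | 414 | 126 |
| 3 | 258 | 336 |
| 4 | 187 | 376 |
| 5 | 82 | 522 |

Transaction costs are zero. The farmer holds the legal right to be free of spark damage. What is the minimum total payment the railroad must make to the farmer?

Efficient level: marginal profit ≥ marginal spark damage through level 2, so k* = 2.
With the farmer holding the right, the railroad must at least compensate total damage at k*: 28 + 126 = 154.

$154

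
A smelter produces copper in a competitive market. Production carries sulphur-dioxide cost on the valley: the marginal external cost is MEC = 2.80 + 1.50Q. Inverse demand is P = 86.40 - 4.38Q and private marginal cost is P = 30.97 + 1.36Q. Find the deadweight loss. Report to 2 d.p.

Market equilibrium (private): 30.97 + 1.36Q = 86.40 - 4.38Q → Q_m = 9.6568.
Social marginal cost = private MC + MEC = 33.77 + 2.86Q.
Set SMC = demand: 33.77 + 2.86Q = 86.40 - 4.38Q → Q* = 7.2693.
Height of the DWL triangle at Q_m is SMC(Q_m) − demand(Q_m) = MEC(Q_m) = 17.2852.
DWL = ½ × 2.3875 × 17.2852 = 20.6342.

DWL = 20.63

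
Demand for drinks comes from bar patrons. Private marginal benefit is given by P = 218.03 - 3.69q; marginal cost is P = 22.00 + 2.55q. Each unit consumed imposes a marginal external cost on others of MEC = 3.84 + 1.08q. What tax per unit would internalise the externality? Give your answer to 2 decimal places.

Social marginal benefit = demand − MEC = 214.19 - 4.77q.
Set SMB = MC: 214.19 - 4.77q = 22.00 + 2.55q → q* = 26.2555.
The Pigouvian tax equals MEC at q*: 3.84 + 1.08×26.2555 = 32.1959.

tax = 32.20 per unit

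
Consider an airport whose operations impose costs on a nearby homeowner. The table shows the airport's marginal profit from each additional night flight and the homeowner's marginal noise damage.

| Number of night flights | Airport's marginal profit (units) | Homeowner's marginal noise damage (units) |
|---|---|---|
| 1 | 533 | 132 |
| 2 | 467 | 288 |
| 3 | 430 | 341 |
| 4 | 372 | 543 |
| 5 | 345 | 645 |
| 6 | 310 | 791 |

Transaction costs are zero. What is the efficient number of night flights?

3

Bargaining reaches the level where marginal profit last exceeds marginal noise damage.
That holds through level 3 (430 ≥ 341) but not at 4 (372 < 543).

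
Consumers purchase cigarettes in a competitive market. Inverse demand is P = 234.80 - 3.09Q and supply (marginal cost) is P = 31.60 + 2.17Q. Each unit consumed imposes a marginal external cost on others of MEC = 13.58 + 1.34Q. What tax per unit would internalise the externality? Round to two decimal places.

Social marginal benefit = demand − MEC = 221.22 - 4.43Q.
Set SMB = MC: 221.22 - 4.43Q = 31.60 + 2.17Q → Q* = 28.7303.
The Pigouvian tax equals MEC at Q*: 13.58 + 1.34×28.7303 = 52.0786.

tax = 52.08 per unit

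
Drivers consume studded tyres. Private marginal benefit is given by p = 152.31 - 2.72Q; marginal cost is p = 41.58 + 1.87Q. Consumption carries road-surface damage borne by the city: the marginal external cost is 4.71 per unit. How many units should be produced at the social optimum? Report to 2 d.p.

Q* = 23.10

Social marginal benefit = demand − MEC = 147.60 - 2.72Q.
Set SMB = MC: 147.60 - 2.72Q = 41.58 + 1.87Q → Q* = 23.0980.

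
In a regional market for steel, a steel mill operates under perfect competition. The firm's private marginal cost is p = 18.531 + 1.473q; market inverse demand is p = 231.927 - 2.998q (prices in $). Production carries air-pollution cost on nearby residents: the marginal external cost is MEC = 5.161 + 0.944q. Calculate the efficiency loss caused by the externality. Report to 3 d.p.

Market equilibrium (private): 18.531 + 1.473q = 231.927 - 2.998q → q_m = 47.7289.
Social marginal cost = private MC + MEC = 23.692 + 2.417q.
Set SMC = demand: 23.692 + 2.417q = 231.927 - 2.998q → q* = 38.4552.
The welfare-loss triangle has base |q_m − q*| and height MEC(q_m) (the vertical gap between SMC and demand is zero at q* and MEC at q_m).
DWL = ½ × 9.2737 × 50.2171 = 232.8492.

DWL = $232.849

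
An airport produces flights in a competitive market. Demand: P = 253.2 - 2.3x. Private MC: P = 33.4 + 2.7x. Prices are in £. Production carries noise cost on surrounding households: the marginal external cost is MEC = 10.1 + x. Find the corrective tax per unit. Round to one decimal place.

Social marginal cost = private MC + MEC = 43.5 + 3.7x.
Set SMC = demand: 43.5 + 3.7x = 253.2 - 2.3x → x* = 34.9500.
The Pigouvian tax equals MEC at x*: 10.1 + 1.0×34.9500 = 45.0500.

tax = £45.1 per unit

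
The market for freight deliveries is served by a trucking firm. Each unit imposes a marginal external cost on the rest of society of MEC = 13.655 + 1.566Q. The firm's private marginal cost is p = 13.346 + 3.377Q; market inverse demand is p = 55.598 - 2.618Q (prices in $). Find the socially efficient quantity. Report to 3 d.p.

Q* = 3.782

Social marginal cost = private MC + MEC = 27.001 + 4.943Q.
Set SMC = demand: 27.001 + 4.943Q = 55.598 - 2.618Q → Q* = 3.7822.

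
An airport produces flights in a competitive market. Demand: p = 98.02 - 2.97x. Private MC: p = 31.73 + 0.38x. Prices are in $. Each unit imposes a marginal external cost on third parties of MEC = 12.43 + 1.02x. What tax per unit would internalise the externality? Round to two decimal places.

tax = $25.00 per unit

Social marginal cost = private MC + MEC = 44.16 + 1.40x.
Set SMC = demand: 44.16 + 1.40x = 98.02 - 2.97x → x* = 12.3249.
The Pigouvian tax equals MEC at x*: 12.43 + 1.02×12.3249 = 25.0014.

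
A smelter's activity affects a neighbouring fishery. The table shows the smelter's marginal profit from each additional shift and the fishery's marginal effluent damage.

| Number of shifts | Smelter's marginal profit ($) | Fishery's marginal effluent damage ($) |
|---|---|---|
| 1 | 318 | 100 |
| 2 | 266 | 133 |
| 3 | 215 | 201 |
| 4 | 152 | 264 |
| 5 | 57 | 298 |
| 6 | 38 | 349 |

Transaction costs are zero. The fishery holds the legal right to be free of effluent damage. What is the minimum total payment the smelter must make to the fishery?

Efficient level: marginal profit ≥ marginal effluent damage through level 3, so k* = 3.
With the fishery holding the right, the smelter must at least compensate total damage at k*: 100 + 133 + 201 = 434.

$434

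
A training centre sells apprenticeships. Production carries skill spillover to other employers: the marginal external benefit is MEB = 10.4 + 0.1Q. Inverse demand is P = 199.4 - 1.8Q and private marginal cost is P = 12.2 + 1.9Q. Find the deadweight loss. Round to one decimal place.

DWL = 33.2

Market equilibrium (private): 12.2 + 1.9Q = 199.4 - 1.8Q → Q_m = 50.5946.
Social marginal cost = private MC − MEB = 1.8 + 1.8Q.
Set SMC = demand: 1.8 + 1.8Q = 199.4 - 1.8Q → Q* = 54.8889.
The loss is the area between SMC and demand from Q* to Q_m; with linear curves that's a triangle of height MEB(Q_m).
DWL = ½ × 4.2943 × 15.4595 = 33.1939.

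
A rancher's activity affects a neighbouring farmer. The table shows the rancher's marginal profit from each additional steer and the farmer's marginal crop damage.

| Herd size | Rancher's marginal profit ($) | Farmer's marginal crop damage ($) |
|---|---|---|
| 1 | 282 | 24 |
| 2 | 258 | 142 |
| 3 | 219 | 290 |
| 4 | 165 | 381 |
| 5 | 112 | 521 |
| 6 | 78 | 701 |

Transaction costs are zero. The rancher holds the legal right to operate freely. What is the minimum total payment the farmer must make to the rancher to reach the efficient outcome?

Left alone the rancher would choose level 6 (marginal profit stays positive).
Efficient level: k* = 2 (marginal profit ≥ marginal crop damage through 2).
The farmer must at least cover the rancher's forgone profit from cutting 6→2: 219 + 165 + 112 + 78 = 574.

$574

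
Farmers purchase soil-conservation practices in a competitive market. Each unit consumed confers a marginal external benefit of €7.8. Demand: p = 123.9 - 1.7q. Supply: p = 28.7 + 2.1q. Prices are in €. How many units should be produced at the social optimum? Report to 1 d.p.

q* = 27.1

Social marginal benefit = demand + MEB = 131.7 - 1.7q.
Set SMB = MC: 131.7 - 1.7q = 28.7 + 2.1q → q* = 27.1053.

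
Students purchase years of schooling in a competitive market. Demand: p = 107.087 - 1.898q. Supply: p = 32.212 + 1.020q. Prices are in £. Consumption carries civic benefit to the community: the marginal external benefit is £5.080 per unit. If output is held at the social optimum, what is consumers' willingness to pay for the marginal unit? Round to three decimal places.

Social marginal benefit = demand + MEB = 112.167 - 1.898q.
Set SMB = MC: 112.167 - 1.898q = 32.212 + 1.020q → q* = 27.4006.
Consumer price on the demand curve at q*: 107.087 − 1.898×27.4006 = 55.0807.

P = £55.081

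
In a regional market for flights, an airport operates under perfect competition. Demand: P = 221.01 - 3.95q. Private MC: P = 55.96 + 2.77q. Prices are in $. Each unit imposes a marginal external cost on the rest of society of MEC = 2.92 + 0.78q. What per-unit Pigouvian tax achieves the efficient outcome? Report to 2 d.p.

Social marginal cost = private MC + MEC = 58.88 + 3.55q.
Set SMC = demand: 58.88 + 3.55q = 221.01 - 3.95q → q* = 21.6173.
The Pigouvian tax equals MEC at q*: 2.92 + 0.78×21.6173 = 19.7815.

tax = $19.78 per unit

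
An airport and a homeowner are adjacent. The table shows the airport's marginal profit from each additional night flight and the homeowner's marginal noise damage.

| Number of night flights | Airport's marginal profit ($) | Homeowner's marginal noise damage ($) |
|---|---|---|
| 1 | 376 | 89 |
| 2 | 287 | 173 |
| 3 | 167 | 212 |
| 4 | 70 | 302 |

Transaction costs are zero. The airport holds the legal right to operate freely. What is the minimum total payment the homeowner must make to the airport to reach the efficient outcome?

$237

Left alone the airport would choose level 4 (marginal profit stays positive).
Efficient level: k* = 2 (marginal profit ≥ marginal noise damage through 2).
The homeowner must at least cover the airport's forgone profit from cutting 4→2: 167 + 70 = 237.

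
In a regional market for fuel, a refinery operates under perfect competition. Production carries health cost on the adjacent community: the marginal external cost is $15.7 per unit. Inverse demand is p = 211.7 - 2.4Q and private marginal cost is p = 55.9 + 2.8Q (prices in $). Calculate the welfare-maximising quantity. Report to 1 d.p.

Q* = 26.9

Social marginal cost = private MC + MEC = 71.6 + 2.8Q.
Set SMC = demand: 71.6 + 2.8Q = 211.7 - 2.4Q → Q* = 26.9423.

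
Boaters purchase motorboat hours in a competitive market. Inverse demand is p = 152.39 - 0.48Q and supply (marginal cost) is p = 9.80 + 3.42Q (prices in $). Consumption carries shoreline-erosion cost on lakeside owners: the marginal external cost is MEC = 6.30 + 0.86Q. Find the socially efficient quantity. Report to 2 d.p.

Social marginal benefit = demand − MEC = 146.09 - 1.34Q.
Set SMB = MC: 146.09 - 1.34Q = 9.80 + 3.42Q → Q* = 28.6324.

Q* = 28.63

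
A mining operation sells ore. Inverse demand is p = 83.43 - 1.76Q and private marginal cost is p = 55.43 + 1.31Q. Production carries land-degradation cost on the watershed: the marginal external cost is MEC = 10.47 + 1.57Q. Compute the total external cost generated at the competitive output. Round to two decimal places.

160.79

Market equilibrium (private): 55.43 + 1.31Q = 83.43 - 1.76Q → Q_m = 9.1205.
Total external cost = ∫₀^{Q_m} (10.47 + 1.57Q) dQ = 10.47×9.1205 + ½×1.57×9.1205² = 160.7907.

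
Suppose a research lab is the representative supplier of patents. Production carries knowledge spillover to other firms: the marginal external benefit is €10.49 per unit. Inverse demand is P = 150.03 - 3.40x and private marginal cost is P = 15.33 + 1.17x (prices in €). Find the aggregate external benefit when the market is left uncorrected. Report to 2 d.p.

€309.19

Market equilibrium (private): 15.33 + 1.17x = 150.03 - 3.40x → x_m = 29.4748.
Total external benefit = MEB × x_m = 10.49 × 29.4748 = 309.1907.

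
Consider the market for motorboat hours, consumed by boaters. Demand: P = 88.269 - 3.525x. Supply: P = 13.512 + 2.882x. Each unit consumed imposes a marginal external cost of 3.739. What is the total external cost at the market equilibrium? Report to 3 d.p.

Market equilibrium (private): 13.512 + 2.882x = 88.269 - 3.525x → x_m = 11.6680.
Total external cost = MEC × x_m = 3.739 × 11.6680 = 43.6267.

43.627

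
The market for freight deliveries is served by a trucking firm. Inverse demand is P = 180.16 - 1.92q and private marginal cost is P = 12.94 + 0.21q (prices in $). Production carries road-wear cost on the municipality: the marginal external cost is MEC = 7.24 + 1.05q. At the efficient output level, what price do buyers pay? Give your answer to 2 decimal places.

P = $83.57

Social marginal cost = private MC + MEC = 20.18 + 1.26q.
Set SMC = demand: 20.18 + 1.26q = 180.16 - 1.92q → q* = 50.3082.
Consumer price on the demand curve at q*: 180.16 − 1.92×50.3082 = 83.5683.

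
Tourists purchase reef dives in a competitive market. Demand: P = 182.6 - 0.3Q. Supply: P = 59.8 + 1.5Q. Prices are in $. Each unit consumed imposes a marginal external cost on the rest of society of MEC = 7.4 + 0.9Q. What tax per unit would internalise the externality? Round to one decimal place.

tax = $45.9 per unit

Social marginal benefit = demand − MEC = 175.2 - 1.2Q.
Set SMB = MC: 175.2 - 1.2Q = 59.8 + 1.5Q → Q* = 42.7407.
The Pigouvian tax equals MEC at Q*: 7.4 + 0.9×42.7407 = 45.8666.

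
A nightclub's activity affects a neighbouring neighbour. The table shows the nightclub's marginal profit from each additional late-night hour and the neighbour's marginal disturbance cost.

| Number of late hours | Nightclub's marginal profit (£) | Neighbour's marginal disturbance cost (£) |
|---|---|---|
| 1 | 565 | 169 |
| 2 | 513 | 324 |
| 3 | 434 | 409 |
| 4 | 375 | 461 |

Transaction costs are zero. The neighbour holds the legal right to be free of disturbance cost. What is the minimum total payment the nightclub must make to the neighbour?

Efficient level: marginal profit ≥ marginal disturbance cost through level 3, so k* = 3.
With the neighbour holding the right, the nightclub must at least compensate total damage at k*: 169 + 324 + 409 = 902.

£902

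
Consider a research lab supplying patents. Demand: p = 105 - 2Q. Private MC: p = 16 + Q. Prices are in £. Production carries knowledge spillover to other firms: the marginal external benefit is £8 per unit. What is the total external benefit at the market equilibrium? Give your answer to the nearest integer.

£237

Market equilibrium (private): 16 + Q = 105 - 2Q → Q_m = 29.6667.
Total external benefit = MEB × Q_m = 8 × 29.6667 = 237.3336.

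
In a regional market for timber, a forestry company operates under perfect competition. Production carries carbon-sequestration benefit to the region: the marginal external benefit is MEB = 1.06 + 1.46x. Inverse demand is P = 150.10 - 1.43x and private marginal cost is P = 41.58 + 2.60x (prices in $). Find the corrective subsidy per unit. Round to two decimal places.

Social marginal cost = private MC − MEB = 40.52 + 1.14x.
Set SMC = demand: 40.52 + 1.14x = 150.10 - 1.43x → x* = 42.6381.
The Pigouvian subsidy equals MEB at x*: 1.06 + 1.46×42.6381 = 63.3116.

subsidy = $63.31 per unit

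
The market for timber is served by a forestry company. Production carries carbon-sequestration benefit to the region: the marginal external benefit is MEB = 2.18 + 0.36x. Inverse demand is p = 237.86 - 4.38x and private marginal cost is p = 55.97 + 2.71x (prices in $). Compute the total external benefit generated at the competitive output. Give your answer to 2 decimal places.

Market equilibrium (private): 55.97 + 2.71x = 237.86 - 4.38x → x_m = 25.6544.
Total external benefit = ∫₀^{x_m} (2.18 + 0.36x) dx = 2.18×25.6544 + ½×0.36×25.6544² = 174.3933.

$174.39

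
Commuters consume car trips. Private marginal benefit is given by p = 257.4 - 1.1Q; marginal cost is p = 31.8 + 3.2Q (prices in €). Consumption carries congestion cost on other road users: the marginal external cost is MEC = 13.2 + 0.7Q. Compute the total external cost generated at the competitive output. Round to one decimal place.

Market equilibrium (private): 31.8 + 3.2Q = 257.4 - 1.1Q → Q_m = 52.4651.
Total external cost = ∫₀^{Q_m} (13.2 + 0.7Q) dQ = 13.2×52.4651 + ½×0.7×52.4651² = 1655.9447.

€1655.9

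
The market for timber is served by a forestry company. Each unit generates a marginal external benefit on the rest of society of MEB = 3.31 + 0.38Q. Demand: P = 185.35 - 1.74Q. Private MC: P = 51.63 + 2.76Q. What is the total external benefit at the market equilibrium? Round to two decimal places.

266.13

Market equilibrium (private): 51.63 + 2.76Q = 185.35 - 1.74Q → Q_m = 29.7156.
Total external benefit = ∫₀^{Q_m} (3.31 + 0.38Q) dQ = 3.31×29.7156 + ½×0.38×29.7156² = 266.1318.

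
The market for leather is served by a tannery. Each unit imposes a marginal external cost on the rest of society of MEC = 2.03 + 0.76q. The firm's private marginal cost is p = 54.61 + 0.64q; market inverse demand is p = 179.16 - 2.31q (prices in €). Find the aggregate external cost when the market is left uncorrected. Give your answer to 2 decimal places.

Market equilibrium (private): 54.61 + 0.64q = 179.16 - 2.31q → q_m = 42.2203.
Total external cost = ∫₀^{q_m} (2.03 + 0.76q) dq = 2.03×42.2203 + ½×0.76×42.2203² = 763.0776.

€763.08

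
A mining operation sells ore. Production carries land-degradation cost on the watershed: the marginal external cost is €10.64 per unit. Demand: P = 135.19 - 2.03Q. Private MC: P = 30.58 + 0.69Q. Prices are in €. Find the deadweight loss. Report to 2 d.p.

Market equilibrium (private): 30.58 + 0.69Q = 135.19 - 2.03Q → Q_m = 38.4596.
Social marginal cost = private MC + MEC = 41.22 + 0.69Q.
Set SMC = demand: 41.22 + 0.69Q = 135.19 - 2.03Q → Q* = 34.5478.
Height of the DWL triangle at Q_m is SMC(Q_m) − demand(Q_m) = MEC(Q_m) = 10.6400.
DWL = ½ × 3.9118 × 10.6400 = 20.8108.

DWL = €20.81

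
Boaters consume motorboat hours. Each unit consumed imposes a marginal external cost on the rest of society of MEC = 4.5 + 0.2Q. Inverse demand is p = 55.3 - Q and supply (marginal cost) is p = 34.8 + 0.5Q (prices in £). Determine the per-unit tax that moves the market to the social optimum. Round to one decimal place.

tax = £6.4 per unit

Social marginal benefit = demand − MEC = 50.8 - 1.2Q.
Set SMB = MC: 50.8 - 1.2Q = 34.8 + 0.5Q → Q* = 9.4118.
The Pigouvian tax equals MEC at Q*: 4.5 + 0.2×9.4118 = 6.3824.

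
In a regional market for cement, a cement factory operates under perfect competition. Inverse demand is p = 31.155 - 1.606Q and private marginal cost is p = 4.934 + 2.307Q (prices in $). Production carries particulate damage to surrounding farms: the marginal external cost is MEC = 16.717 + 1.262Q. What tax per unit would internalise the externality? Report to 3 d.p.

tax = $19.035 per unit

Social marginal cost = private MC + MEC = 21.651 + 3.569Q.
Set SMC = demand: 21.651 + 3.569Q = 31.155 - 1.606Q → Q* = 1.8365.
The Pigouvian tax equals MEC at Q*: 16.717 + 1.262×1.8365 = 19.0347.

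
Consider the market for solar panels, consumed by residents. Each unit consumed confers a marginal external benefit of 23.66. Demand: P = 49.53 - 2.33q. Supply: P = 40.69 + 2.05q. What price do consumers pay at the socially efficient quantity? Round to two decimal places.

P = 32.24

Social marginal benefit = demand + MEB = 73.19 - 2.33q.
Set SMB = MC: 73.19 - 2.33q = 40.69 + 2.05q → q* = 7.4201.
Consumer price on the demand curve at q*: 49.53 − 2.33×7.4201 = 32.2412.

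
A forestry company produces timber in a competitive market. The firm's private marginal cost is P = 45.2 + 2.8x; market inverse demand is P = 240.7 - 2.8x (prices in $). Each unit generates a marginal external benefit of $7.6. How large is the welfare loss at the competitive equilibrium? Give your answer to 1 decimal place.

Market equilibrium (private): 45.2 + 2.8x = 240.7 - 2.8x → x_m = 34.9107.
Social marginal cost = private MC − MEB = 37.6 + 2.8x.
Set SMC = demand: 37.6 + 2.8x = 240.7 - 2.8x → x* = 36.2679.
Height of the DWL triangle at x_m is demand(x_m) − SMC(x_m) = MEB(x_m) = 7.6000.
DWL = ½ × 1.3572 × 7.6000 = 5.1574.

DWL = $5.2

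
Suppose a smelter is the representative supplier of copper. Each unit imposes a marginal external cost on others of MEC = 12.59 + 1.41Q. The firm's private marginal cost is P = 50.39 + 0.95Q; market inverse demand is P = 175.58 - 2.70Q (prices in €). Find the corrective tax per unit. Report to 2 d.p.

Social marginal cost = private MC + MEC = 62.98 + 2.36Q.
Set SMC = demand: 62.98 + 2.36Q = 175.58 - 2.70Q → Q* = 22.2530.
The Pigouvian tax equals MEC at Q*: 12.59 + 1.41×22.2530 = 43.9667.

tax = €43.97 per unit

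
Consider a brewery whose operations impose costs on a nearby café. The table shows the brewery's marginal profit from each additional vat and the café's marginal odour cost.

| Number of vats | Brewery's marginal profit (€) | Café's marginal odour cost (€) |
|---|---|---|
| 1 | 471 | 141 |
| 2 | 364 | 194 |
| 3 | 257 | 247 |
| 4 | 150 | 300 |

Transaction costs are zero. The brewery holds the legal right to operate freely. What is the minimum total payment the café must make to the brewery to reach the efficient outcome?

€150

Left alone the brewery would choose level 4 (marginal profit stays positive).
Efficient level: k* = 3 (marginal profit ≥ marginal odour cost through 3).
The café must at least cover the brewery's forgone profit from cutting 4→3: 150 = 150.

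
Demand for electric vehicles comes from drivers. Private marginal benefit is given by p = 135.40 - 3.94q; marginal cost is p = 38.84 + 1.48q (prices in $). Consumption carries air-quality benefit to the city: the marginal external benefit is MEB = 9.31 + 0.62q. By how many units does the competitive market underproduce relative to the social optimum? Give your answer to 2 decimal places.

4.24 units

Market equilibrium (private): 38.84 + 1.48q = 135.40 - 3.94q → q_m = 17.8155.
Social marginal benefit = demand + MEB = 144.71 - 3.32q.
Set SMB = MC: 144.71 - 3.32q = 38.84 + 1.48q → q* = 22.0563.
Gap = |17.8155 − 22.0563| = 4.2408.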